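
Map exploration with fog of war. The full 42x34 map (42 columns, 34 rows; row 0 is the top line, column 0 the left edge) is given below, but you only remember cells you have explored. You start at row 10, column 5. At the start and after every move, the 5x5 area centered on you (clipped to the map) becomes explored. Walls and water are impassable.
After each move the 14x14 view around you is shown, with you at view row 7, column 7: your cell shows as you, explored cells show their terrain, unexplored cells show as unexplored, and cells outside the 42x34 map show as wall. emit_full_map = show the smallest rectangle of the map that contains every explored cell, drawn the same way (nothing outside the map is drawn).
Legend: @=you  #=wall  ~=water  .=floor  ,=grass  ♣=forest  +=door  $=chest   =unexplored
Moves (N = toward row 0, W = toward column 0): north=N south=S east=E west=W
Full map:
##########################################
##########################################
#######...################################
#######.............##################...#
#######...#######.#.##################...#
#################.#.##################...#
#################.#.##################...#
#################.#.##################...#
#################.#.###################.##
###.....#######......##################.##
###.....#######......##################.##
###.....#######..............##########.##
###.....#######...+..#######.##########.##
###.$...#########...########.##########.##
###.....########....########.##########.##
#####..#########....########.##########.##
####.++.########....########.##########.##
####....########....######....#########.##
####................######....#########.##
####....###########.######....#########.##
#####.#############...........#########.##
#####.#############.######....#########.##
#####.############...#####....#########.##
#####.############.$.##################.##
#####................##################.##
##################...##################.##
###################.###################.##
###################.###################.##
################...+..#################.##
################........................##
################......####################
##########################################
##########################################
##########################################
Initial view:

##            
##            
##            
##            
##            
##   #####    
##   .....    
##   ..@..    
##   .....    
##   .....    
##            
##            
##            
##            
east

#             
#             
#             
#             
#             
#   ######    
#   .....#    
#   ...@.#    
#   .....#    
#   .....#    
#             
#             
#             
#             

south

#             
#             
#             
#             
#   ######    
#   .....#    
#   .....#    
#   ...@.#    
#   .....#    
#    $...#    
#             
#             
#             
#             

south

#             
#             
#             
#   ######    
#   .....#    
#   .....#    
#   .....#    
#   ...@.#    
#    $...#    
#    ....#    
#             
#             
#             
#             

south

#             
#             
#   ######    
#   .....#    
#   .....#    
#   .....#    
#   .....#    
#    $.@.#    
#    ....#    
#    #..##    
#             
#             
#             
#             

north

#             
#             
#             
#   ######    
#   .....#    
#   .....#    
#   .....#    
#   ...@.#    
#    $...#    
#    ....#    
#    #..##    
#             
#             
#             

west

##            
##            
##            
##   ######   
##   .....#   
##   .....#   
##   .....#   
##   ..@..#   
##   .$...#   
##   .....#   
##    #..##   
##            
##            
##            

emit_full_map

######
.....#
.....#
.....#
..@..#
.$...#
.....#
 #..##

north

##            
##            
##            
##            
##   ######   
##   .....#   
##   .....#   
##   ..@..#   
##   .....#   
##   .$...#   
##   .....#   
##    #..##   
##            
##            

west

###           
###           
###           
###           
###   ######  
###  #.....#  
###  #.....#  
###  #.@...#  
###  #.....#  
###  #.$...#  
###   .....#  
###    #..##  
###           
###           

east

##            
##            
##            
##            
##   ######   
##  #.....#   
##  #.....#   
##  #..@..#   
##  #.....#   
##  #.$...#   
##   .....#   
##    #..##   
##            
##            

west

###           
###           
###           
###           
###   ######  
###  #.....#  
###  #.....#  
###  #.@...#  
###  #.....#  
###  #.$...#  
###   .....#  
###    #..##  
###           
###           

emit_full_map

 ######
#.....#
#.....#
#.@...#
#.....#
#.$...#
 .....#
  #..##

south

###           
###           
###           
###   ######  
###  #.....#  
###  #.....#  
###  #.....#  
###  #.@...#  
###  #.$...#  
###  #.....#  
###    #..##  
###           
###           
###           

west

####          
####          
####          
####   ###### 
####  #.....# 
#### ##.....# 
#### ##.....# 
#### ##@....# 
#### ##.$...# 
#### ##.....# 
####    #..## 
####          
####          
####          

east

###           
###           
###           
###   ######  
###  #.....#  
### ##.....#  
### ##.....#  
### ##.@...#  
### ##.$...#  
### ##.....#  
###    #..##  
###           
###           
###           

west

####          
####          
####          
####   ###### 
####  #.....# 
#### ##.....# 
#### ##.....# 
#### ##@....# 
#### ##.$...# 
#### ##.....# 
####    #..## 
####          
####          
####          

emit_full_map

  ######
 #.....#
##.....#
##.....#
##@....#
##.$...#
##.....#
   #..##

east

###           
###           
###           
###   ######  
###  #.....#  
### ##.....#  
### ##.....#  
### ##.@...#  
### ##.$...#  
### ##.....#  
###    #..##  
###           
###           
###           

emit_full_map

  ######
 #.....#
##.....#
##.....#
##.@...#
##.$...#
##.....#
   #..##


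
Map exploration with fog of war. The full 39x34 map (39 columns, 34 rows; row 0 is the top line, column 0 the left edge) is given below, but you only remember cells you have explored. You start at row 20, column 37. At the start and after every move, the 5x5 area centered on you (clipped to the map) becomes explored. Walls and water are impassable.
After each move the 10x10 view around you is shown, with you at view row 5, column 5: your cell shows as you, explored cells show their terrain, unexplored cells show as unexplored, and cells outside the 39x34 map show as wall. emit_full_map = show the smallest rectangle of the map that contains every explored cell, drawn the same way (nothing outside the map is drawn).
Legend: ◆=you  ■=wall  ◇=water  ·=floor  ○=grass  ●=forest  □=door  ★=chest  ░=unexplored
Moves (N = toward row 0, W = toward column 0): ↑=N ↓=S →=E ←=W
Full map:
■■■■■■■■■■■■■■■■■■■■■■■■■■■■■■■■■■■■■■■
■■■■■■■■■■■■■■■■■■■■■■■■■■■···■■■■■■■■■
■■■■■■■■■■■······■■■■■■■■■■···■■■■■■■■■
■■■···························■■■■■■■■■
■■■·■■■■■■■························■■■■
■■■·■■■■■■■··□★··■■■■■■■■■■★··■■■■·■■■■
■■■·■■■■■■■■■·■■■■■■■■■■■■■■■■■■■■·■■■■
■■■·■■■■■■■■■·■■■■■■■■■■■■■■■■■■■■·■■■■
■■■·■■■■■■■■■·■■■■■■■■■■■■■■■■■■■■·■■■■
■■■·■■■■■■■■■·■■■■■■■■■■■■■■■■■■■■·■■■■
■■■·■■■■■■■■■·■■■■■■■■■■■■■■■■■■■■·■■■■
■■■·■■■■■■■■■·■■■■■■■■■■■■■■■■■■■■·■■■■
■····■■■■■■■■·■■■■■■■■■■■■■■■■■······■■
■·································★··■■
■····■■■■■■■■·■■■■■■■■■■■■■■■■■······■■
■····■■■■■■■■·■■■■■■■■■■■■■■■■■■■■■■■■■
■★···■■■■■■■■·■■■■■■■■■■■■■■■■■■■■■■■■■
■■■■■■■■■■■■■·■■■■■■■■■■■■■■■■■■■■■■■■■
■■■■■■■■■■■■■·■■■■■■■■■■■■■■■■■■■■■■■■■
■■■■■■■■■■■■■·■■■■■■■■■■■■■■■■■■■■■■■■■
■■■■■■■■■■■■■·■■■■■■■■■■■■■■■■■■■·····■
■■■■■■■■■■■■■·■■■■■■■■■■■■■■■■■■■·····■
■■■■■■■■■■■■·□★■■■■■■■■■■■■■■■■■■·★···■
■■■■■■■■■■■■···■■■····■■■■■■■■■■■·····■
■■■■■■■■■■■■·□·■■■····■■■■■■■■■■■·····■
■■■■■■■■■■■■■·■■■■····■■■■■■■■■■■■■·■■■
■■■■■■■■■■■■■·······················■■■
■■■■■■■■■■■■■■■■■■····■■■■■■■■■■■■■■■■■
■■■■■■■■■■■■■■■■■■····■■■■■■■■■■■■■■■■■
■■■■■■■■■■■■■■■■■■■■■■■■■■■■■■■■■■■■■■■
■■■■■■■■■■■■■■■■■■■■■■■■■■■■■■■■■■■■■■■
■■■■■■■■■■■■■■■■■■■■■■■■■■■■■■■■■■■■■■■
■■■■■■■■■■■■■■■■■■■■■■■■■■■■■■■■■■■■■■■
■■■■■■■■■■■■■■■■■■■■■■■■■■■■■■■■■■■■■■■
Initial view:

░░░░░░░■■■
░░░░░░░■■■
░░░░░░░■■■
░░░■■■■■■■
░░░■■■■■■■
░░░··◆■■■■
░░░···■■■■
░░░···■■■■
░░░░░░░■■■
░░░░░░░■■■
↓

░░░░░░░■■■
░░░░░░░■■■
░░░■■■■■■■
░░░■■■■■■■
░░░···■■■■
░░░··◆■■■■
░░░···■■■■
░░░···■■■■
░░░░░░░■■■
░░░░░░░■■■

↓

░░░░░░░■■■
░░░■■■■■■■
░░░■■■■■■■
░░░···■■■■
░░░···■■■■
░░░··◆■■■■
░░░···■■■■
░░░···■■■■
░░░░░░░■■■
░░░░░░░■■■

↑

░░░░░░░■■■
░░░░░░░■■■
░░░■■■■■■■
░░░■■■■■■■
░░░···■■■■
░░░··◆■■■■
░░░···■■■■
░░░···■■■■
░░░···■■■■
░░░░░░░■■■

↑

░░░░░░░■■■
░░░░░░░■■■
░░░░░░░■■■
░░░■■■■■■■
░░░■■■■■■■
░░░··◆■■■■
░░░···■■■■
░░░···■■■■
░░░···■■■■
░░░···■■■■

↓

░░░░░░░■■■
░░░░░░░■■■
░░░■■■■■■■
░░░■■■■■■■
░░░···■■■■
░░░··◆■■■■
░░░···■■■■
░░░···■■■■
░░░···■■■■
░░░░░░░■■■

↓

░░░░░░░■■■
░░░■■■■■■■
░░░■■■■■■■
░░░···■■■■
░░░···■■■■
░░░··◆■■■■
░░░···■■■■
░░░···■■■■
░░░░░░░■■■
░░░░░░░■■■

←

░░░░░░░░■■
░░░░■■■■■■
░░░░■■■■■■
░░░····■■■
░░░····■■■
░░░★·◆·■■■
░░░····■■■
░░░····■■■
░░░░░░░░■■
░░░░░░░░■■

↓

░░░░■■■■■■
░░░░■■■■■■
░░░····■■■
░░░····■■■
░░░★···■■■
░░░··◆·■■■
░░░····■■■
░░░■·■■■■■
░░░░░░░░■■
░░░░░░░░■■

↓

░░░░■■■■■■
░░░····■■■
░░░····■■■
░░░★···■■■
░░░····■■■
░░░··◆·■■■
░░░■·■■■■■
░░░··■■■■■
░░░░░░░░■■
░░░░░░░░■■

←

░░░░░■■■■■
░░░░····■■
░░░░····■■
░░░·★···■■
░░░·····■■
░░░··◆··■■
░░░■■·■■■■
░░░···■■■■
░░░░░░░░░■
░░░░░░░░░■

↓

░░░░····■■
░░░░····■■
░░░·★···■■
░░░·····■■
░░░·····■■
░░░■■◆■■■■
░░░···■■■■
░░░■■■■■░■
░░░░░░░░░■
░░░░░░░░░■

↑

░░░░░■■■■■
░░░░····■■
░░░░····■■
░░░·★···■■
░░░·····■■
░░░··◆··■■
░░░■■·■■■■
░░░···■■■■
░░░■■■■■░■
░░░░░░░░░■

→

░░░░■■■■■■
░░░····■■■
░░░····■■■
░░·★···■■■
░░·····■■■
░░···◆·■■■
░░■■·■■■■■
░░···■■■■■
░░■■■■■░■■
░░░░░░░░■■

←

░░░░░■■■■■
░░░░····■■
░░░░····■■
░░░·★···■■
░░░·····■■
░░░··◆··■■
░░░■■·■■■■
░░░···■■■■
░░░■■■■■░■
░░░░░░░░░■

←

░░░░░░■■■■
░░░░░····■
░░░░░····■
░░░■·★···■
░░░■·····■
░░░■·◆···■
░░░■■■·■■■
░░░····■■■
░░░░■■■■■░
░░░░░░░░░░

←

░░░░░░░■■■
░░░░░░····
░░░░░░····
░░░■■·★···
░░░■■·····
░░░■■◆····
░░░■■■■·■■
░░░·····■■
░░░░░■■■■■
░░░░░░░░░░

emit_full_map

░░░░■■■■
░░░░■■■■
░░░····■
░░░····■
■■·★···■
■■·····■
■■◆····■
■■■■·■■■
·····■■■
░░■■■■■░

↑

░░░░░░░■■■
░░░░░░░■■■
░░░░░░····
░░░■■·····
░░░■■·★···
░░░■■◆····
░░░■■·····
░░░■■■■·■■
░░░·····■■
░░░░░■■■■■

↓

░░░░░░░■■■
░░░░░░····
░░░■■·····
░░░■■·★···
░░░■■·····
░░░■■◆····
░░░■■■■·■■
░░░·····■■
░░░░░■■■■■
░░░░░░░░░░

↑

░░░░░░░■■■
░░░░░░░■■■
░░░░░░····
░░░■■·····
░░░■■·★···
░░░■■◆····
░░░■■·····
░░░■■■■·■■
░░░·····■■
░░░░░■■■■■

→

░░░░░░■■■■
░░░░░░■■■■
░░░░░····■
░░■■·····■
░░■■·★···■
░░■■·◆···■
░░■■·····■
░░■■■■·■■■
░░·····■■■
░░░░■■■■■░

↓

░░░░░░■■■■
░░░░░····■
░░■■·····■
░░■■·★···■
░░■■·····■
░░■■·◆···■
░░■■■■·■■■
░░·····■■■
░░░░■■■■■░
░░░░░░░░░░

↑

░░░░░░■■■■
░░░░░░■■■■
░░░░░····■
░░■■·····■
░░■■·★···■
░░■■·◆···■
░░■■·····■
░░■■■■·■■■
░░·····■■■
░░░░■■■■■░

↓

░░░░░░■■■■
░░░░░····■
░░■■·····■
░░■■·★···■
░░■■·····■
░░■■·◆···■
░░■■■■·■■■
░░·····■■■
░░░░■■■■■░
░░░░░░░░░░

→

░░░░░■■■■■
░░░░····■■
░■■·····■■
░■■·★···■■
░■■·····■■
░■■··◆··■■
░■■■■·■■■■
░·····■■■■
░░░■■■■■░■
░░░░░░░░░■

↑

░░░░░■■■■■
░░░░░■■■■■
░░░░····■■
░■■·····■■
░■■·★···■■
░■■··◆··■■
░■■·····■■
░■■■■·■■■■
░·····■■■■
░░░■■■■■░■

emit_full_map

░░░░■■■■
░░░░■■■■
░░░····■
■■·····■
■■·★···■
■■··◆··■
■■·····■
■■■■·■■■
·····■■■
░░■■■■■░

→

░░░░■■■■■■
░░░░■■■■■■
░░░····■■■
■■·····■■■
■■·★···■■■
■■···◆·■■■
■■·····■■■
■■■■·■■■■■
·····■■■■■
░░■■■■■░■■

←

░░░░░■■■■■
░░░░░■■■■■
░░░░····■■
░■■·····■■
░■■·★···■■
░■■··◆··■■
░■■·····■■
░■■■■·■■■■
░·····■■■■
░░░■■■■■░■

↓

░░░░░■■■■■
░░░░····■■
░■■·····■■
░■■·★···■■
░■■·····■■
░■■··◆··■■
░■■■■·■■■■
░·····■■■■
░░░■■■■■░■
░░░░░░░░░■


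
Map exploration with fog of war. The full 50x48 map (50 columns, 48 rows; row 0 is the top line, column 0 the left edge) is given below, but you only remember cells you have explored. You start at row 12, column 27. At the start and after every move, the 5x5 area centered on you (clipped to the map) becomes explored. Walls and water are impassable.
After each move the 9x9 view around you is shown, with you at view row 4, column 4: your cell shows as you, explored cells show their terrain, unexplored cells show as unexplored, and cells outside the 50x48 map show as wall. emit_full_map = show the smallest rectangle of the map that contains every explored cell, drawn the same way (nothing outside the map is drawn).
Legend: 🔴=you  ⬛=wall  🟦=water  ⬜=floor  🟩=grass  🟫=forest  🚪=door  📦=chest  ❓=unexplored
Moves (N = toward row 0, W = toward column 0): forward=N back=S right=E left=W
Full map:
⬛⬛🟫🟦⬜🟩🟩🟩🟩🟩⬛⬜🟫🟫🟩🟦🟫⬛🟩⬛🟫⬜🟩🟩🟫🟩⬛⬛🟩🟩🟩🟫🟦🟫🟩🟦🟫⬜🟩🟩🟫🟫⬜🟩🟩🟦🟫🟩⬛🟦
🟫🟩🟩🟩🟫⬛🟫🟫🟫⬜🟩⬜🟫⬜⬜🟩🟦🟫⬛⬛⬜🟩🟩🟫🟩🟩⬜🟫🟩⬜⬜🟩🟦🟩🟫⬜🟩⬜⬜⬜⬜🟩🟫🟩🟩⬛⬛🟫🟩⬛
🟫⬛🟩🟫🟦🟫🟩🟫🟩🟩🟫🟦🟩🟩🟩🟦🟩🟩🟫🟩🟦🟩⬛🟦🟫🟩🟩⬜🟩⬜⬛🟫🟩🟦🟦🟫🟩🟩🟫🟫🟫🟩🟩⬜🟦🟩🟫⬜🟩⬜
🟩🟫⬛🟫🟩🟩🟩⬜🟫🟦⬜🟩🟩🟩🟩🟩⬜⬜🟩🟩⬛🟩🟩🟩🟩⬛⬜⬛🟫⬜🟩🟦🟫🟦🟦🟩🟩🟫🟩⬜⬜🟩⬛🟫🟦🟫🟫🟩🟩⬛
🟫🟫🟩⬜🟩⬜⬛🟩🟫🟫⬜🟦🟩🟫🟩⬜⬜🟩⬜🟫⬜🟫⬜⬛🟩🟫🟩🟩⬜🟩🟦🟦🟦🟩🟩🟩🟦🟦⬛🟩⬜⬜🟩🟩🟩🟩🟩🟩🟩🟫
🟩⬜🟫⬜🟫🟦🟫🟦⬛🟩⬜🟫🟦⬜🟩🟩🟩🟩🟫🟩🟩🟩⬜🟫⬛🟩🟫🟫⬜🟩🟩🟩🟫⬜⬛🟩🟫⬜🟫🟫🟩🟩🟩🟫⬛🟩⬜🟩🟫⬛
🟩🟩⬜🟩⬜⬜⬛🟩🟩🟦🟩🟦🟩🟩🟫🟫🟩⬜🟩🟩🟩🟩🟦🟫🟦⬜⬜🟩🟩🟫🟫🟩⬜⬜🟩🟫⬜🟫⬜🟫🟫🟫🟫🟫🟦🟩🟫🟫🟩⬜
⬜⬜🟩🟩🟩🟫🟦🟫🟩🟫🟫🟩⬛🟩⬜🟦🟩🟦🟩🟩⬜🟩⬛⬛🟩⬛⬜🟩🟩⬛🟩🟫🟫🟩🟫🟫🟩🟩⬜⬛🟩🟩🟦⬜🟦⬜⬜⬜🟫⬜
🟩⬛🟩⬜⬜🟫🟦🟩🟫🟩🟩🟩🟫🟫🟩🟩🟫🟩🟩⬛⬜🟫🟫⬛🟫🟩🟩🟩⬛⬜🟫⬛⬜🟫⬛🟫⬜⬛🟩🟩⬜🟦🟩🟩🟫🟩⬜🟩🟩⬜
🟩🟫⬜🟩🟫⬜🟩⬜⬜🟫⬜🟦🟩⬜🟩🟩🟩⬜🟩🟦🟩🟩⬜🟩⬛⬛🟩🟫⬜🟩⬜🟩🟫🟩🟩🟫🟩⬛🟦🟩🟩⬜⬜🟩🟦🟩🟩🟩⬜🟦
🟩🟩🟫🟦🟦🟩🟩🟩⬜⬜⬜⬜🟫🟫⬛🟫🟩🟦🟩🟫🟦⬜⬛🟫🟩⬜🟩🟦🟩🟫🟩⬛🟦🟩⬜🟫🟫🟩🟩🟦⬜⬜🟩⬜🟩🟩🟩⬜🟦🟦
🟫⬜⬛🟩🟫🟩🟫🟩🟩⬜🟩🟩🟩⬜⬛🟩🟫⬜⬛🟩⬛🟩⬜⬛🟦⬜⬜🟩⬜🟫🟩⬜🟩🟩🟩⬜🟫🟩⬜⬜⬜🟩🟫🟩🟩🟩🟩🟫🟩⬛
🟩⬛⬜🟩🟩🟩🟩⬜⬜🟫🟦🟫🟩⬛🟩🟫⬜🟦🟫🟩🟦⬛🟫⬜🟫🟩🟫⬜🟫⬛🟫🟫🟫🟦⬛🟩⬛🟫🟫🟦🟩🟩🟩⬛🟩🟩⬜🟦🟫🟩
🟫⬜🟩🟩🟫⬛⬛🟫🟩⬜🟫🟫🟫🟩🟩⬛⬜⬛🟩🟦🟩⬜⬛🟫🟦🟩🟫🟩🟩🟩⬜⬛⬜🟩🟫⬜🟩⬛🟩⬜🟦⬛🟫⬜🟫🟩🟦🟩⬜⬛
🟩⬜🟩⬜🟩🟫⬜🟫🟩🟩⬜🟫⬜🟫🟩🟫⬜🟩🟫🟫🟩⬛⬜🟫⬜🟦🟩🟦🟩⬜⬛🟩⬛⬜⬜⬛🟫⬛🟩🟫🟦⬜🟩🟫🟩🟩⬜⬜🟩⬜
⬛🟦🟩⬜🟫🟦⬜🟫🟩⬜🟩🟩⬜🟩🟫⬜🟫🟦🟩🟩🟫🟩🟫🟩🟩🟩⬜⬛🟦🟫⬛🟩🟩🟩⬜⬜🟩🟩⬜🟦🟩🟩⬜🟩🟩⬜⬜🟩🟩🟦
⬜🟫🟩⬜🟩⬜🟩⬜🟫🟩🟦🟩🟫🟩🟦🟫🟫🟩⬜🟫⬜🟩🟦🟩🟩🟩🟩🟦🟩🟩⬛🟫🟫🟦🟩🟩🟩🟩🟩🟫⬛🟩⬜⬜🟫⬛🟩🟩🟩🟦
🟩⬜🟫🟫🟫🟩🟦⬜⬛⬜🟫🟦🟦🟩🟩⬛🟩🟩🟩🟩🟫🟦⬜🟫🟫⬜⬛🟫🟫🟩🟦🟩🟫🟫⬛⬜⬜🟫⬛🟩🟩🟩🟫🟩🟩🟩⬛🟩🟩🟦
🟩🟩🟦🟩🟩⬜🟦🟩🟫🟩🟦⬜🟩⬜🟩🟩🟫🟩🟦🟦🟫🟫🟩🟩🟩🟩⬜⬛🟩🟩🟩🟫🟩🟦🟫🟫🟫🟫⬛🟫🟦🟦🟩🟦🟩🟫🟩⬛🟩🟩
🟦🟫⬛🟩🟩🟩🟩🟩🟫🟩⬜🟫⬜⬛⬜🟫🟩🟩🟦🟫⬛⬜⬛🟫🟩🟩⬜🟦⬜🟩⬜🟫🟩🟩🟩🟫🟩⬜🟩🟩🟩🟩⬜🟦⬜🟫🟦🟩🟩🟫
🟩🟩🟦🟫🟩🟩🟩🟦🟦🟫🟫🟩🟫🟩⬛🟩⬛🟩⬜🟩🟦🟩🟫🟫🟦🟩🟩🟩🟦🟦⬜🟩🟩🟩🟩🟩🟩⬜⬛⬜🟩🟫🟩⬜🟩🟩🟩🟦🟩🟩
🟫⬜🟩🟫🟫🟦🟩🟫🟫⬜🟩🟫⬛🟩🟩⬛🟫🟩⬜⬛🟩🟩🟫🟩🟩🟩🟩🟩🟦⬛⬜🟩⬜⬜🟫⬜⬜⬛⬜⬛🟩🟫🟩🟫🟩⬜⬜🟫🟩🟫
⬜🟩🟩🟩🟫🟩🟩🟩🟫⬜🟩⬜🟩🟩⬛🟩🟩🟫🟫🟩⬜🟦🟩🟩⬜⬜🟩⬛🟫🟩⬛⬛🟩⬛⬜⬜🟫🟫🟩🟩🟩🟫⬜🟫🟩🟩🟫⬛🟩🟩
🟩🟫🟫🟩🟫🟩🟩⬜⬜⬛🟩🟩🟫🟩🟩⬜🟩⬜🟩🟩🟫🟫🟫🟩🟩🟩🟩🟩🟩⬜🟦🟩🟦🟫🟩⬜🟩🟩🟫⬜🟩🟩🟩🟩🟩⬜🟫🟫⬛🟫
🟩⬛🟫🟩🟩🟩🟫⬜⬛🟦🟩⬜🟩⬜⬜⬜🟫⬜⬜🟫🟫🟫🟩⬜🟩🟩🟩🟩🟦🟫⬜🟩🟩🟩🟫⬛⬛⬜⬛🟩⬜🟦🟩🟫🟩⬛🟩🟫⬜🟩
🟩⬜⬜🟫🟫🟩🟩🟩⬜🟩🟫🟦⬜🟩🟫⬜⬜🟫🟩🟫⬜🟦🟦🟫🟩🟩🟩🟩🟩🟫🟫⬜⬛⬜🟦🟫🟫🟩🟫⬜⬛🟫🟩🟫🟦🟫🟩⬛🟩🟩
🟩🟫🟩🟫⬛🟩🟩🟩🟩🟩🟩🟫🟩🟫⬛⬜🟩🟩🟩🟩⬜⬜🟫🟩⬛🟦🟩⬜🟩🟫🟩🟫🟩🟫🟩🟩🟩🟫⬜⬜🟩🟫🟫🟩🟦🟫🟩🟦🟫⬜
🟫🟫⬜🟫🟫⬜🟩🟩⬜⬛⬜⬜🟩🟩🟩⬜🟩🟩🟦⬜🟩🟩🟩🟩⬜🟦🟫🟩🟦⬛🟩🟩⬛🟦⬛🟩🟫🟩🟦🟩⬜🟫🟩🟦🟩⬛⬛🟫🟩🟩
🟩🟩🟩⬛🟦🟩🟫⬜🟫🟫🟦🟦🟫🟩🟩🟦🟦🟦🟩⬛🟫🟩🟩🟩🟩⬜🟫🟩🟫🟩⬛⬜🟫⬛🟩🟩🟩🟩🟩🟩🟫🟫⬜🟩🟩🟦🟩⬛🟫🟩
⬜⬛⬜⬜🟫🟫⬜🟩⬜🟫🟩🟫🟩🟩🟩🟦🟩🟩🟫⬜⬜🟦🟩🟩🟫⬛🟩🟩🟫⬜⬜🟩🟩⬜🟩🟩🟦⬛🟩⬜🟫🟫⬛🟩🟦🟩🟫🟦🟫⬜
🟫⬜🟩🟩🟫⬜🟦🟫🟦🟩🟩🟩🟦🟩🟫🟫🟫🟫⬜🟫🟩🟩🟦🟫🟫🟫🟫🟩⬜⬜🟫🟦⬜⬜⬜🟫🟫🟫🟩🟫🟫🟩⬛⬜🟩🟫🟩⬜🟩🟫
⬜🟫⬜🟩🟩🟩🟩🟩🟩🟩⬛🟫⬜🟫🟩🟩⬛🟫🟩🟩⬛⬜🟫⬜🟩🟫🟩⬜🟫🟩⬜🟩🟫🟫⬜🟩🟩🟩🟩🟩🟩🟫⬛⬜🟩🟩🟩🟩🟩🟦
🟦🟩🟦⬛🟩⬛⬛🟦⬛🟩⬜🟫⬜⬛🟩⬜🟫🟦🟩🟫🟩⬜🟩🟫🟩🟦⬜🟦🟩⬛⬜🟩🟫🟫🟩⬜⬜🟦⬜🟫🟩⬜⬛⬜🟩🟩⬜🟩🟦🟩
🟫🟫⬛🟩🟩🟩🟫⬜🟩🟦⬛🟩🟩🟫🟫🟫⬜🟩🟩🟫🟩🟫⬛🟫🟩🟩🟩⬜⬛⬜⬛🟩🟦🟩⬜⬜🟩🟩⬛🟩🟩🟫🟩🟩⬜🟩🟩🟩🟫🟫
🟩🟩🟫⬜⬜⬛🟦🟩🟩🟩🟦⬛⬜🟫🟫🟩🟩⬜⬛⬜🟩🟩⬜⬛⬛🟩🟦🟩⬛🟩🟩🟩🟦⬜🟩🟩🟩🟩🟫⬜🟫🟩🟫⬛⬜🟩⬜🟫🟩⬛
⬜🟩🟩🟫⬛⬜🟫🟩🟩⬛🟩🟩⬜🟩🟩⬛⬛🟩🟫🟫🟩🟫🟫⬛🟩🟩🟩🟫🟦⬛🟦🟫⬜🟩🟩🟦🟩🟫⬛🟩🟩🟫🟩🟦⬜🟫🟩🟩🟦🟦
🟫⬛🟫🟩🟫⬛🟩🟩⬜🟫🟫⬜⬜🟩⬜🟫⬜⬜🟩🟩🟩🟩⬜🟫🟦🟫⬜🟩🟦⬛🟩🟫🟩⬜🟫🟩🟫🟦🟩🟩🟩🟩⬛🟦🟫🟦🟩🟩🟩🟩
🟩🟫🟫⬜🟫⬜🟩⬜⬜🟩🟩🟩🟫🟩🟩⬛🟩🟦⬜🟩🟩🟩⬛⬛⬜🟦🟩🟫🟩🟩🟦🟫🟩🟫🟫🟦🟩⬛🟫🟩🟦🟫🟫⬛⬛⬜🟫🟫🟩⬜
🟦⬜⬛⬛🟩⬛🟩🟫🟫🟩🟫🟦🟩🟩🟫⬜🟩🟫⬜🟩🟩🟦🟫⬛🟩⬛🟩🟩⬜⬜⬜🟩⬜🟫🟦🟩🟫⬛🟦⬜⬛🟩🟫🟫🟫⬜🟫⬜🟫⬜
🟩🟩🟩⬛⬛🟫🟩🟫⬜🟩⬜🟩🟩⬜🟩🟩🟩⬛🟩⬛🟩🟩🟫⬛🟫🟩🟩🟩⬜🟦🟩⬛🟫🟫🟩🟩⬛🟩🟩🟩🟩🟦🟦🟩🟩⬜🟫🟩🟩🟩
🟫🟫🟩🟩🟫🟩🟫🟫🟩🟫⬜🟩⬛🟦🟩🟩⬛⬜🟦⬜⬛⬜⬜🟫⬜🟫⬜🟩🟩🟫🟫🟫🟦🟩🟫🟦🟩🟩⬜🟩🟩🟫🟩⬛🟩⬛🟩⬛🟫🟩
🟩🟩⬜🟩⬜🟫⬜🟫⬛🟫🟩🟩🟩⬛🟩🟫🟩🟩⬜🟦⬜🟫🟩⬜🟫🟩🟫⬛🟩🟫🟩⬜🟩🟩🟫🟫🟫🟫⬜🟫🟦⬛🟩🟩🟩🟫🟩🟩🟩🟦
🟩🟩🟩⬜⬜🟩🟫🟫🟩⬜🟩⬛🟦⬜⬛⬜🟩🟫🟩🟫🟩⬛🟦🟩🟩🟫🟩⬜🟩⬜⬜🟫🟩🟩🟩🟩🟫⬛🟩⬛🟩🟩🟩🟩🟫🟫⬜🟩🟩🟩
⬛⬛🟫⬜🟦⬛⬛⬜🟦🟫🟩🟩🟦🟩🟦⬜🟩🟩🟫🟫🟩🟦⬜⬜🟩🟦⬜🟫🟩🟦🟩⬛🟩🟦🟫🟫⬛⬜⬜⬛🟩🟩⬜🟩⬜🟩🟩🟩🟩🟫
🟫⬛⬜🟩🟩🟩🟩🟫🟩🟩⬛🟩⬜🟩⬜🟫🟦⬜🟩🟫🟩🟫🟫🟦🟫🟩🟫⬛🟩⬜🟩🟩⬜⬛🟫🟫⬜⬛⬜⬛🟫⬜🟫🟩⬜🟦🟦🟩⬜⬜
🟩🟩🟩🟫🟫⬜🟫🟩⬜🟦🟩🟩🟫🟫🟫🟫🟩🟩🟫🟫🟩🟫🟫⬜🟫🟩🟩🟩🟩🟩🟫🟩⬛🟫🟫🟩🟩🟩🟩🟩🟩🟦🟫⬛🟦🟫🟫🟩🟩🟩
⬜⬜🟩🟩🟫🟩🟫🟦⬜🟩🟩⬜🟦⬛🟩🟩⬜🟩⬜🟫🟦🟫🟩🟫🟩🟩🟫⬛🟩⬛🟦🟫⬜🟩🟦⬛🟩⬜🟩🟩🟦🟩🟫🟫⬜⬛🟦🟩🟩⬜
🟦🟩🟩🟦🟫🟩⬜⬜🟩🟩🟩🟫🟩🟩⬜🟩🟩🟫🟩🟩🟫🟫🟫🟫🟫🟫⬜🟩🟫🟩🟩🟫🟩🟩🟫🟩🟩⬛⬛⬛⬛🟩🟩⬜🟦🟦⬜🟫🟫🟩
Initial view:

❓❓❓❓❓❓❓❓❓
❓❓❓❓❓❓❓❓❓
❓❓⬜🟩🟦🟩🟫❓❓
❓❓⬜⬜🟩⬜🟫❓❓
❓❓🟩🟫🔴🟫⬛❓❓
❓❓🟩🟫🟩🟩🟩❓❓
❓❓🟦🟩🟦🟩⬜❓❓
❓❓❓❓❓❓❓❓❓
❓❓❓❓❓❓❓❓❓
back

❓❓❓❓❓❓❓❓❓
❓❓⬜🟩🟦🟩🟫❓❓
❓❓⬜⬜🟩⬜🟫❓❓
❓❓🟩🟫⬜🟫⬛❓❓
❓❓🟩🟫🔴🟩🟩❓❓
❓❓🟦🟩🟦🟩⬜❓❓
❓❓🟩⬜⬛🟦🟫❓❓
❓❓❓❓❓❓❓❓❓
❓❓❓❓❓❓❓❓❓

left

❓❓❓❓❓❓❓❓❓
❓❓❓⬜🟩🟦🟩🟫❓
❓❓🟦⬜⬜🟩⬜🟫❓
❓❓🟫🟩🟫⬜🟫⬛❓
❓❓🟦🟩🔴🟩🟩🟩❓
❓❓⬜🟦🟩🟦🟩⬜❓
❓❓🟩🟩⬜⬛🟦🟫❓
❓❓❓❓❓❓❓❓❓
❓❓❓❓❓❓❓❓❓

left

❓❓❓❓❓❓❓❓❓
❓❓❓❓⬜🟩🟦🟩🟫
❓❓⬛🟦⬜⬜🟩⬜🟫
❓❓⬜🟫🟩🟫⬜🟫⬛
❓❓🟫🟦🔴🟫🟩🟩🟩
❓❓🟫⬜🟦🟩🟦🟩⬜
❓❓🟩🟩🟩⬜⬛🟦🟫
❓❓❓❓❓❓❓❓❓
❓❓❓❓❓❓❓❓❓

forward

❓❓❓❓❓❓❓❓❓
❓❓❓❓❓❓❓❓❓
❓❓🟫🟩⬜🟩🟦🟩🟫
❓❓⬛🟦⬜⬜🟩⬜🟫
❓❓⬜🟫🔴🟫⬜🟫⬛
❓❓🟫🟦🟩🟫🟩🟩🟩
❓❓🟫⬜🟦🟩🟦🟩⬜
❓❓🟩🟩🟩⬜⬛🟦🟫
❓❓❓❓❓❓❓❓❓

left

❓❓❓❓❓❓❓❓❓
❓❓❓❓❓❓❓❓❓
❓❓⬛🟫🟩⬜🟩🟦🟩
❓❓⬜⬛🟦⬜⬜🟩⬜
❓❓🟫⬜🔴🟩🟫⬜🟫
❓❓⬛🟫🟦🟩🟫🟩🟩
❓❓⬜🟫⬜🟦🟩🟦🟩
❓❓❓🟩🟩🟩⬜⬛🟦
❓❓❓❓❓❓❓❓❓

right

❓❓❓❓❓❓❓❓❓
❓❓❓❓❓❓❓❓❓
❓⬛🟫🟩⬜🟩🟦🟩🟫
❓⬜⬛🟦⬜⬜🟩⬜🟫
❓🟫⬜🟫🔴🟫⬜🟫⬛
❓⬛🟫🟦🟩🟫🟩🟩🟩
❓⬜🟫⬜🟦🟩🟦🟩⬜
❓❓🟩🟩🟩⬜⬛🟦🟫
❓❓❓❓❓❓❓❓❓

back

❓❓❓❓❓❓❓❓❓
❓⬛🟫🟩⬜🟩🟦🟩🟫
❓⬜⬛🟦⬜⬜🟩⬜🟫
❓🟫⬜🟫🟩🟫⬜🟫⬛
❓⬛🟫🟦🔴🟫🟩🟩🟩
❓⬜🟫⬜🟦🟩🟦🟩⬜
❓❓🟩🟩🟩⬜⬛🟦🟫
❓❓❓❓❓❓❓❓❓
❓❓❓❓❓❓❓❓❓

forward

❓❓❓❓❓❓❓❓❓
❓❓❓❓❓❓❓❓❓
❓⬛🟫🟩⬜🟩🟦🟩🟫
❓⬜⬛🟦⬜⬜🟩⬜🟫
❓🟫⬜🟫🔴🟫⬜🟫⬛
❓⬛🟫🟦🟩🟫🟩🟩🟩
❓⬜🟫⬜🟦🟩🟦🟩⬜
❓❓🟩🟩🟩⬜⬛🟦🟫
❓❓❓❓❓❓❓❓❓

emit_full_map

⬛🟫🟩⬜🟩🟦🟩🟫
⬜⬛🟦⬜⬜🟩⬜🟫
🟫⬜🟫🔴🟫⬜🟫⬛
⬛🟫🟦🟩🟫🟩🟩🟩
⬜🟫⬜🟦🟩🟦🟩⬜
❓🟩🟩🟩⬜⬛🟦🟫

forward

❓❓❓❓❓❓❓❓❓
❓❓❓❓❓❓❓❓❓
❓❓🟩⬛⬛🟩🟫❓❓
❓⬛🟫🟩⬜🟩🟦🟩🟫
❓⬜⬛🟦🔴⬜🟩⬜🟫
❓🟫⬜🟫🟩🟫⬜🟫⬛
❓⬛🟫🟦🟩🟫🟩🟩🟩
❓⬜🟫⬜🟦🟩🟦🟩⬜
❓❓🟩🟩🟩⬜⬛🟦🟫

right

❓❓❓❓❓❓❓❓❓
❓❓❓❓❓❓❓❓❓
❓🟩⬛⬛🟩🟫⬜❓❓
⬛🟫🟩⬜🟩🟦🟩🟫❓
⬜⬛🟦⬜🔴🟩⬜🟫❓
🟫⬜🟫🟩🟫⬜🟫⬛❓
⬛🟫🟦🟩🟫🟩🟩🟩❓
⬜🟫⬜🟦🟩🟦🟩⬜❓
❓🟩🟩🟩⬜⬛🟦🟫❓

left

❓❓❓❓❓❓❓❓❓
❓❓❓❓❓❓❓❓❓
❓❓🟩⬛⬛🟩🟫⬜❓
❓⬛🟫🟩⬜🟩🟦🟩🟫
❓⬜⬛🟦🔴⬜🟩⬜🟫
❓🟫⬜🟫🟩🟫⬜🟫⬛
❓⬛🟫🟦🟩🟫🟩🟩🟩
❓⬜🟫⬜🟦🟩🟦🟩⬜
❓❓🟩🟩🟩⬜⬛🟦🟫

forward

❓❓❓❓❓❓❓❓❓
❓❓❓❓❓❓❓❓❓
❓❓⬛🟫🟩🟩🟩❓❓
❓❓🟩⬛⬛🟩🟫⬜❓
❓⬛🟫🟩🔴🟩🟦🟩🟫
❓⬜⬛🟦⬜⬜🟩⬜🟫
❓🟫⬜🟫🟩🟫⬜🟫⬛
❓⬛🟫🟦🟩🟫🟩🟩🟩
❓⬜🟫⬜🟦🟩🟦🟩⬜

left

❓❓❓❓❓❓❓❓❓
❓❓❓❓❓❓❓❓❓
❓❓🟫⬛🟫🟩🟩🟩❓
❓❓⬜🟩⬛⬛🟩🟫⬜
❓❓⬛🟫🔴⬜🟩🟦🟩
❓❓⬜⬛🟦⬜⬜🟩⬜
❓❓🟫⬜🟫🟩🟫⬜🟫
❓❓⬛🟫🟦🟩🟫🟩🟩
❓❓⬜🟫⬜🟦🟩🟦🟩

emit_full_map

🟫⬛🟫🟩🟩🟩❓❓
⬜🟩⬛⬛🟩🟫⬜❓
⬛🟫🔴⬜🟩🟦🟩🟫
⬜⬛🟦⬜⬜🟩⬜🟫
🟫⬜🟫🟩🟫⬜🟫⬛
⬛🟫🟦🟩🟫🟩🟩🟩
⬜🟫⬜🟦🟩🟦🟩⬜
❓🟩🟩🟩⬜⬛🟦🟫

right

❓❓❓❓❓❓❓❓❓
❓❓❓❓❓❓❓❓❓
❓🟫⬛🟫🟩🟩🟩❓❓
❓⬜🟩⬛⬛🟩🟫⬜❓
❓⬛🟫🟩🔴🟩🟦🟩🟫
❓⬜⬛🟦⬜⬜🟩⬜🟫
❓🟫⬜🟫🟩🟫⬜🟫⬛
❓⬛🟫🟦🟩🟫🟩🟩🟩
❓⬜🟫⬜🟦🟩🟦🟩⬜

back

❓❓❓❓❓❓❓❓❓
❓🟫⬛🟫🟩🟩🟩❓❓
❓⬜🟩⬛⬛🟩🟫⬜❓
❓⬛🟫🟩⬜🟩🟦🟩🟫
❓⬜⬛🟦🔴⬜🟩⬜🟫
❓🟫⬜🟫🟩🟫⬜🟫⬛
❓⬛🟫🟦🟩🟫🟩🟩🟩
❓⬜🟫⬜🟦🟩🟦🟩⬜
❓❓🟩🟩🟩⬜⬛🟦🟫

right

❓❓❓❓❓❓❓❓❓
🟫⬛🟫🟩🟩🟩❓❓❓
⬜🟩⬛⬛🟩🟫⬜❓❓
⬛🟫🟩⬜🟩🟦🟩🟫❓
⬜⬛🟦⬜🔴🟩⬜🟫❓
🟫⬜🟫🟩🟫⬜🟫⬛❓
⬛🟫🟦🟩🟫🟩🟩🟩❓
⬜🟫⬜🟦🟩🟦🟩⬜❓
❓🟩🟩🟩⬜⬛🟦🟫❓

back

🟫⬛🟫🟩🟩🟩❓❓❓
⬜🟩⬛⬛🟩🟫⬜❓❓
⬛🟫🟩⬜🟩🟦🟩🟫❓
⬜⬛🟦⬜⬜🟩⬜🟫❓
🟫⬜🟫🟩🔴⬜🟫⬛❓
⬛🟫🟦🟩🟫🟩🟩🟩❓
⬜🟫⬜🟦🟩🟦🟩⬜❓
❓🟩🟩🟩⬜⬛🟦🟫❓
❓❓❓❓❓❓❓❓❓

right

⬛🟫🟩🟩🟩❓❓❓❓
🟩⬛⬛🟩🟫⬜❓❓❓
🟫🟩⬜🟩🟦🟩🟫❓❓
⬛🟦⬜⬜🟩⬜🟫❓❓
⬜🟫🟩🟫🔴🟫⬛❓❓
🟫🟦🟩🟫🟩🟩🟩❓❓
🟫⬜🟦🟩🟦🟩⬜❓❓
🟩🟩🟩⬜⬛🟦🟫❓❓
❓❓❓❓❓❓❓❓❓

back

🟩⬛⬛🟩🟫⬜❓❓❓
🟫🟩⬜🟩🟦🟩🟫❓❓
⬛🟦⬜⬜🟩⬜🟫❓❓
⬜🟫🟩🟫⬜🟫⬛❓❓
🟫🟦🟩🟫🔴🟩🟩❓❓
🟫⬜🟦🟩🟦🟩⬜❓❓
🟩🟩🟩⬜⬛🟦🟫❓❓
❓❓❓❓❓❓❓❓❓
❓❓❓❓❓❓❓❓❓

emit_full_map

🟫⬛🟫🟩🟩🟩❓❓
⬜🟩⬛⬛🟩🟫⬜❓
⬛🟫🟩⬜🟩🟦🟩🟫
⬜⬛🟦⬜⬜🟩⬜🟫
🟫⬜🟫🟩🟫⬜🟫⬛
⬛🟫🟦🟩🟫🔴🟩🟩
⬜🟫⬜🟦🟩🟦🟩⬜
❓🟩🟩🟩⬜⬛🟦🟫

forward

⬛🟫🟩🟩🟩❓❓❓❓
🟩⬛⬛🟩🟫⬜❓❓❓
🟫🟩⬜🟩🟦🟩🟫❓❓
⬛🟦⬜⬜🟩⬜🟫❓❓
⬜🟫🟩🟫🔴🟫⬛❓❓
🟫🟦🟩🟫🟩🟩🟩❓❓
🟫⬜🟦🟩🟦🟩⬜❓❓
🟩🟩🟩⬜⬛🟦🟫❓❓
❓❓❓❓❓❓❓❓❓

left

🟫⬛🟫🟩🟩🟩❓❓❓
⬜🟩⬛⬛🟩🟫⬜❓❓
⬛🟫🟩⬜🟩🟦🟩🟫❓
⬜⬛🟦⬜⬜🟩⬜🟫❓
🟫⬜🟫🟩🔴⬜🟫⬛❓
⬛🟫🟦🟩🟫🟩🟩🟩❓
⬜🟫⬜🟦🟩🟦🟩⬜❓
❓🟩🟩🟩⬜⬛🟦🟫❓
❓❓❓❓❓❓❓❓❓

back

⬜🟩⬛⬛🟩🟫⬜❓❓
⬛🟫🟩⬜🟩🟦🟩🟫❓
⬜⬛🟦⬜⬜🟩⬜🟫❓
🟫⬜🟫🟩🟫⬜🟫⬛❓
⬛🟫🟦🟩🔴🟩🟩🟩❓
⬜🟫⬜🟦🟩🟦🟩⬜❓
❓🟩🟩🟩⬜⬛🟦🟫❓
❓❓❓❓❓❓❓❓❓
❓❓❓❓❓❓❓❓❓

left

❓⬜🟩⬛⬛🟩🟫⬜❓
❓⬛🟫🟩⬜🟩🟦🟩🟫
❓⬜⬛🟦⬜⬜🟩⬜🟫
❓🟫⬜🟫🟩🟫⬜🟫⬛
❓⬛🟫🟦🔴🟫🟩🟩🟩
❓⬜🟫⬜🟦🟩🟦🟩⬜
❓❓🟩🟩🟩⬜⬛🟦🟫
❓❓❓❓❓❓❓❓❓
❓❓❓❓❓❓❓❓❓

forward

❓🟫⬛🟫🟩🟩🟩❓❓
❓⬜🟩⬛⬛🟩🟫⬜❓
❓⬛🟫🟩⬜🟩🟦🟩🟫
❓⬜⬛🟦⬜⬜🟩⬜🟫
❓🟫⬜🟫🔴🟫⬜🟫⬛
❓⬛🟫🟦🟩🟫🟩🟩🟩
❓⬜🟫⬜🟦🟩🟦🟩⬜
❓❓🟩🟩🟩⬜⬛🟦🟫
❓❓❓❓❓❓❓❓❓

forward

❓❓❓❓❓❓❓❓❓
❓🟫⬛🟫🟩🟩🟩❓❓
❓⬜🟩⬛⬛🟩🟫⬜❓
❓⬛🟫🟩⬜🟩🟦🟩🟫
❓⬜⬛🟦🔴⬜🟩⬜🟫
❓🟫⬜🟫🟩🟫⬜🟫⬛
❓⬛🟫🟦🟩🟫🟩🟩🟩
❓⬜🟫⬜🟦🟩🟦🟩⬜
❓❓🟩🟩🟩⬜⬛🟦🟫

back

❓🟫⬛🟫🟩🟩🟩❓❓
❓⬜🟩⬛⬛🟩🟫⬜❓
❓⬛🟫🟩⬜🟩🟦🟩🟫
❓⬜⬛🟦⬜⬜🟩⬜🟫
❓🟫⬜🟫🔴🟫⬜🟫⬛
❓⬛🟫🟦🟩🟫🟩🟩🟩
❓⬜🟫⬜🟦🟩🟦🟩⬜
❓❓🟩🟩🟩⬜⬛🟦🟫
❓❓❓❓❓❓❓❓❓

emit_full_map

🟫⬛🟫🟩🟩🟩❓❓
⬜🟩⬛⬛🟩🟫⬜❓
⬛🟫🟩⬜🟩🟦🟩🟫
⬜⬛🟦⬜⬜🟩⬜🟫
🟫⬜🟫🔴🟫⬜🟫⬛
⬛🟫🟦🟩🟫🟩🟩🟩
⬜🟫⬜🟦🟩🟦🟩⬜
❓🟩🟩🟩⬜⬛🟦🟫


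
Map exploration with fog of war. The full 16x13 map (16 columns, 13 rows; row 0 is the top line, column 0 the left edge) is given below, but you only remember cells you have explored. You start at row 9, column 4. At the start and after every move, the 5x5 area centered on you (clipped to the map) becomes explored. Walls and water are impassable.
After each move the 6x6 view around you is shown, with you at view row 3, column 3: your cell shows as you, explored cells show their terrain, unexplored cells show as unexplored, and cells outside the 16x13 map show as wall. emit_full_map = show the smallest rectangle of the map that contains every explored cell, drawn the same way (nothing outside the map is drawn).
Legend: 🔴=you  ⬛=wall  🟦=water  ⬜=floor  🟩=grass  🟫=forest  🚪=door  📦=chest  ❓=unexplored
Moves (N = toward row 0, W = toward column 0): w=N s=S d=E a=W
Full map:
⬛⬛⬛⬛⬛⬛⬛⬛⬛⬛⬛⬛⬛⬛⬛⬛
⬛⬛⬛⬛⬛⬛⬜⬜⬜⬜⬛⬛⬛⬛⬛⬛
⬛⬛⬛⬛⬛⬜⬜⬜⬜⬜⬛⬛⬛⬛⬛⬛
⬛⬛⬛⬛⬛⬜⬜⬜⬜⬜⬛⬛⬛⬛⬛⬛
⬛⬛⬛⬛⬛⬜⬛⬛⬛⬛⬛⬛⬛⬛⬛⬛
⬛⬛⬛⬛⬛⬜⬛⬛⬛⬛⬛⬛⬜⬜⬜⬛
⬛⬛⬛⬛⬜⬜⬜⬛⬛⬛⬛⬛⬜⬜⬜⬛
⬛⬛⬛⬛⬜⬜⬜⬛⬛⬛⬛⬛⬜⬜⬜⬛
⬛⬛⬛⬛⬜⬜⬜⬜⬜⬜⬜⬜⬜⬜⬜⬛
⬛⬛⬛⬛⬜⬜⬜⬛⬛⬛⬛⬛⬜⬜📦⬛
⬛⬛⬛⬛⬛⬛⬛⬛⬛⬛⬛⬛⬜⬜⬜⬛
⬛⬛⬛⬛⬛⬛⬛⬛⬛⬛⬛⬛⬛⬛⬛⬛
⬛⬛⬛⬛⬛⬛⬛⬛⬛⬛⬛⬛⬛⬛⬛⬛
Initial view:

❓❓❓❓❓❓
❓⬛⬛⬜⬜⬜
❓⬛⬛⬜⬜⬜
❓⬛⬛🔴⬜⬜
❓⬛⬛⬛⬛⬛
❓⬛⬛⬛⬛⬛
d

❓❓❓❓❓❓
⬛⬛⬜⬜⬜⬛
⬛⬛⬜⬜⬜⬜
⬛⬛⬜🔴⬜⬛
⬛⬛⬛⬛⬛⬛
⬛⬛⬛⬛⬛⬛

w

❓❓❓❓❓❓
❓⬛⬜⬜⬜⬛
⬛⬛⬜⬜⬜⬛
⬛⬛⬜🔴⬜⬜
⬛⬛⬜⬜⬜⬛
⬛⬛⬛⬛⬛⬛

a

❓❓❓❓❓❓
❓⬛⬛⬜⬜⬜
❓⬛⬛⬜⬜⬜
❓⬛⬛🔴⬜⬜
❓⬛⬛⬜⬜⬜
❓⬛⬛⬛⬛⬛

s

❓⬛⬛⬜⬜⬜
❓⬛⬛⬜⬜⬜
❓⬛⬛⬜⬜⬜
❓⬛⬛🔴⬜⬜
❓⬛⬛⬛⬛⬛
❓⬛⬛⬛⬛⬛

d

⬛⬛⬜⬜⬜⬛
⬛⬛⬜⬜⬜⬛
⬛⬛⬜⬜⬜⬜
⬛⬛⬜🔴⬜⬛
⬛⬛⬛⬛⬛⬛
⬛⬛⬛⬛⬛⬛

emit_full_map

⬛⬛⬜⬜⬜⬛
⬛⬛⬜⬜⬜⬛
⬛⬛⬜⬜⬜⬜
⬛⬛⬜🔴⬜⬛
⬛⬛⬛⬛⬛⬛
⬛⬛⬛⬛⬛⬛

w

❓❓❓❓❓❓
⬛⬛⬜⬜⬜⬛
⬛⬛⬜⬜⬜⬛
⬛⬛⬜🔴⬜⬜
⬛⬛⬜⬜⬜⬛
⬛⬛⬛⬛⬛⬛

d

❓❓❓❓❓❓
⬛⬜⬜⬜⬛⬛
⬛⬜⬜⬜⬛⬛
⬛⬜⬜🔴⬜⬜
⬛⬜⬜⬜⬛⬛
⬛⬛⬛⬛⬛⬛

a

❓❓❓❓❓❓
⬛⬛⬜⬜⬜⬛
⬛⬛⬜⬜⬜⬛
⬛⬛⬜🔴⬜⬜
⬛⬛⬜⬜⬜⬛
⬛⬛⬛⬛⬛⬛

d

❓❓❓❓❓❓
⬛⬜⬜⬜⬛⬛
⬛⬜⬜⬜⬛⬛
⬛⬜⬜🔴⬜⬜
⬛⬜⬜⬜⬛⬛
⬛⬛⬛⬛⬛⬛

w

❓❓❓❓❓❓
❓⬛⬜⬛⬛⬛
⬛⬜⬜⬜⬛⬛
⬛⬜⬜🔴⬛⬛
⬛⬜⬜⬜⬜⬜
⬛⬜⬜⬜⬛⬛

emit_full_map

❓❓⬛⬜⬛⬛⬛
⬛⬛⬜⬜⬜⬛⬛
⬛⬛⬜⬜🔴⬛⬛
⬛⬛⬜⬜⬜⬜⬜
⬛⬛⬜⬜⬜⬛⬛
⬛⬛⬛⬛⬛⬛⬛
⬛⬛⬛⬛⬛⬛❓

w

❓❓❓❓❓❓
❓⬛⬜⬛⬛⬛
❓⬛⬜⬛⬛⬛
⬛⬜⬜🔴⬛⬛
⬛⬜⬜⬜⬛⬛
⬛⬜⬜⬜⬜⬜

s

❓⬛⬜⬛⬛⬛
❓⬛⬜⬛⬛⬛
⬛⬜⬜⬜⬛⬛
⬛⬜⬜🔴⬛⬛
⬛⬜⬜⬜⬜⬜
⬛⬜⬜⬜⬛⬛

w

❓❓❓❓❓❓
❓⬛⬜⬛⬛⬛
❓⬛⬜⬛⬛⬛
⬛⬜⬜🔴⬛⬛
⬛⬜⬜⬜⬛⬛
⬛⬜⬜⬜⬜⬜

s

❓⬛⬜⬛⬛⬛
❓⬛⬜⬛⬛⬛
⬛⬜⬜⬜⬛⬛
⬛⬜⬜🔴⬛⬛
⬛⬜⬜⬜⬜⬜
⬛⬜⬜⬜⬛⬛

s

❓⬛⬜⬛⬛⬛
⬛⬜⬜⬜⬛⬛
⬛⬜⬜⬜⬛⬛
⬛⬜⬜🔴⬜⬜
⬛⬜⬜⬜⬛⬛
⬛⬛⬛⬛⬛⬛

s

⬛⬜⬜⬜⬛⬛
⬛⬜⬜⬜⬛⬛
⬛⬜⬜⬜⬜⬜
⬛⬜⬜🔴⬛⬛
⬛⬛⬛⬛⬛⬛
⬛⬛⬛⬛⬛⬛

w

❓⬛⬜⬛⬛⬛
⬛⬜⬜⬜⬛⬛
⬛⬜⬜⬜⬛⬛
⬛⬜⬜🔴⬜⬜
⬛⬜⬜⬜⬛⬛
⬛⬛⬛⬛⬛⬛

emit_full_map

❓❓⬛⬜⬛⬛⬛
❓❓⬛⬜⬛⬛⬛
⬛⬛⬜⬜⬜⬛⬛
⬛⬛⬜⬜⬜⬛⬛
⬛⬛⬜⬜🔴⬜⬜
⬛⬛⬜⬜⬜⬛⬛
⬛⬛⬛⬛⬛⬛⬛
⬛⬛⬛⬛⬛⬛⬛
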